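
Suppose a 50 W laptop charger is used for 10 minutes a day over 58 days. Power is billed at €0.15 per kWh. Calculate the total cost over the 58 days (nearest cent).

€0.07

Runtime = 10 min × 58 = 580 min = 9.666666… h
Energy = 0.05 kW × 9.666666… h = 0.483333… kWh
Cost = 0.483333… kWh × €0.15/kWh = €0.07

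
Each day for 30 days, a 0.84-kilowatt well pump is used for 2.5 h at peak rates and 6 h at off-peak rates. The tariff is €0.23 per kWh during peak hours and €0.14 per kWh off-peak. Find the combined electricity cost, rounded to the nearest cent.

€35.66

Peak energy = 0.84 kW × 2.5 h × 30 = 63 kWh
Off-peak energy = 0.84 kW × 6 h × 30 = 151.2 kWh
Cost = 63 × €0.23 + 151.2 × €0.14 = €14.49 + €21.168 = €35.66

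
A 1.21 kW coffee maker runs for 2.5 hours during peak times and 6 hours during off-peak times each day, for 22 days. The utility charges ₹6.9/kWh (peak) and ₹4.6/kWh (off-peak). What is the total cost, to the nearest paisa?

Peak energy = 1.21 kW × 2.5 h × 22 = 66.55 kWh
Off-peak energy = 1.21 kW × 6 h × 22 = 159.72 kWh
Cost = 66.55 × ₹6.9 + 159.72 × ₹4.6 = ₹459.195 + ₹734.712 = ₹1193.91

₹1193.91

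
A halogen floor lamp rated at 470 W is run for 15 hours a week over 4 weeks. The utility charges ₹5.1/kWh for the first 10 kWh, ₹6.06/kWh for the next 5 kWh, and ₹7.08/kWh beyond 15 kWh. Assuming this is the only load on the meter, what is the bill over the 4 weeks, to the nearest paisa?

₹174.76

Runtime = 15 h/week × 4 weeks = 60 h
Energy = 0.47 kW × 60 h = 28.2 kWh
Tier 1 (0–10 kWh): 10 × ₹5.1 = ₹51
Tier 2 (10–15 kWh): 5 × ₹6.06 = ₹30.3
Above 15 kWh: 13.2 × ₹7.08 = ₹93.456
Bill = ₹174.76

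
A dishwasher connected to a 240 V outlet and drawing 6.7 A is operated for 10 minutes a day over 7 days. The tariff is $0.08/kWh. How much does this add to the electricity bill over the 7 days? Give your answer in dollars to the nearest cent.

Power = 6.7 A × 240 V = 1608 W = 1.608 kW
Runtime = 10 min × 7 = 70 min = 1.166666… h
Energy = 1.608 kW × 1.166666… h = 1.876 kWh
Cost = 1.876 kWh × $0.08/kWh = $0.15

$0.15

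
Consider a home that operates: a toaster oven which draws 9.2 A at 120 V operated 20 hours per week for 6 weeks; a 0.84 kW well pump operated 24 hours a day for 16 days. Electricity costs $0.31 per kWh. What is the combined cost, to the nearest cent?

toaster oven: Power = 9.2 A × 120 V = 1104 W = 1.104 kW
toaster oven: Runtime = 20 h/week × 6 weeks = 120 h
toaster oven: 1.104 kW × 120 h = 132.48 kWh
well pump: Runtime = 24 h × 16 = 384 h
well pump: 0.84 kW × 384 h = 322.56 kWh
Total energy = 455.04 kWh
Cost = 455.04 × $0.31 = $141.06

$141.06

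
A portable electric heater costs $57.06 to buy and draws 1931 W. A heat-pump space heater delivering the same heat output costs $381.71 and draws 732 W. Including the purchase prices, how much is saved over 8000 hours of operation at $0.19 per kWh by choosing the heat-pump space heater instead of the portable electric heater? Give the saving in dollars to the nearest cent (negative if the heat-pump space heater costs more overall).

$1497.83

portable electric heater: $57.06 + (1931/1000) kW × 8000 h × $0.19 = $57.06 + $2935.12 = $2992.18
heat-pump space heater: $381.71 + (732/1000) kW × 8000 h × $0.19 = $381.71 + $1112.64 = $1494.35
Saving = $2992.18 − $1494.35 = $1497.83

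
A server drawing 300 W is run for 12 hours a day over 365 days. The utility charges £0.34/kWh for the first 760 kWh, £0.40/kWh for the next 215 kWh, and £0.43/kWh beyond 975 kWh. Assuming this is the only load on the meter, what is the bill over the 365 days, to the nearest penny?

Runtime = 12 h/day × 365 days = 4380 h
Energy = 0.3 kW × 4380 h = 1314 kWh
Tier 1 (0–760 kWh): 760 × £0.34 = £258.4
Tier 2 (760–975 kWh): 215 × £0.40 = £86
Above 975 kWh: 339 × £0.43 = £145.77
Bill = £490.17

£490.17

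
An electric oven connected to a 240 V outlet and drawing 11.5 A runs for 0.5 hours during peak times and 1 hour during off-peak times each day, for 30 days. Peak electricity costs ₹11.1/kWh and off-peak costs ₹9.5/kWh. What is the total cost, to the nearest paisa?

₹1246.14

Power = 11.5 A × 240 V = 2760 W = 2.76 kW
Peak energy = 2.76 kW × 0.5 h × 30 = 41.4 kWh
Off-peak energy = 2.76 kW × 1 h × 30 = 82.8 kWh
Cost = 41.4 × ₹11.1 + 82.8 × ₹9.5 = ₹459.54 + ₹786.6 = ₹1246.14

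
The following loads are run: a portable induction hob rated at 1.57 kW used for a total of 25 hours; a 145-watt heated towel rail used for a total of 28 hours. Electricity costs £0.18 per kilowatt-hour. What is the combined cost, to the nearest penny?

£7.80

portable induction hob: 1.57 kW × 25 h = 39.25 kWh
heated towel rail: 0.145 kW × 28 h = 4.06 kWh
Total energy = 43.31 kWh
Cost = 43.31 × £0.18 = £7.80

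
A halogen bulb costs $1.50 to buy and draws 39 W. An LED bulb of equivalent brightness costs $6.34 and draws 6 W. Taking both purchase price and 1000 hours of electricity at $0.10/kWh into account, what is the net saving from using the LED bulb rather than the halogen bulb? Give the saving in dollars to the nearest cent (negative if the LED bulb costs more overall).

halogen bulb: $1.50 + (39/1000) kW × 1000 h × $0.10 = $1.50 + $3.9 = $5.4
LED bulb: $6.34 + (6/1000) kW × 1000 h × $0.10 = $6.34 + $0.6 = $6.94
Saving = $5.4 − $6.94 = −$1.54

-$1.54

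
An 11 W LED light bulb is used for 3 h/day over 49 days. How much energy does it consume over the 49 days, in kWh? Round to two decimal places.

Runtime = 3 h/day × 49 days = 147 h
Energy = 0.011 kW × 147 h = 1.617 kWh ≈ 1.62 kWh

1.62 kWh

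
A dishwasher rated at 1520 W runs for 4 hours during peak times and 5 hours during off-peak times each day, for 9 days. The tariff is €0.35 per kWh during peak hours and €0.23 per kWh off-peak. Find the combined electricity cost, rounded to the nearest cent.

Peak energy = 1.52 kW × 4 h × 9 = 54.72 kWh
Off-peak energy = 1.52 kW × 5 h × 9 = 68.4 kWh
Cost = 54.72 × €0.35 + 68.4 × €0.23 = €19.152 + €15.732 = €34.88

€34.88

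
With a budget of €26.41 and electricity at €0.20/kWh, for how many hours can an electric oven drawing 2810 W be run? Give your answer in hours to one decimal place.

47.0 h

Energy available = €26.41 ÷ €0.20/kWh = 132.05 kWh
Hours = 132.05 kWh ÷ 2.81 kW = 47.0 h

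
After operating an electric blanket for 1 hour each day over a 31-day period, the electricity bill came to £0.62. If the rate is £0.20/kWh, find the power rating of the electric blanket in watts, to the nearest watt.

Energy = £0.62 ÷ £0.20/kWh = 3.1 kWh
Runtime = 1 h/day × 31 days = 31 h
Power = 3.1 kWh ÷ 31 h = 0.1 kW = 100 W

100 W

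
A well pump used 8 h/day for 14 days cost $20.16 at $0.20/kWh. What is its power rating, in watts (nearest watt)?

Energy = $20.16 ÷ $0.20/kWh = 100.8 kWh
Runtime = 8 h/day × 14 days = 112 h
Power = 100.8 kWh ÷ 112 h = 0.9 kW = 900 W

900 W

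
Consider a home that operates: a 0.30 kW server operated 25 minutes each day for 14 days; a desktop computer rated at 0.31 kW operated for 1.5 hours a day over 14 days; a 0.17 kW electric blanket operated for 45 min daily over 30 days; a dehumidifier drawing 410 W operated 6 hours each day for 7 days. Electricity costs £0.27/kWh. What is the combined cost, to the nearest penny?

server: Runtime = 25 min × 14 = 350 min = 5.833333… h
server: 0.3 kW × 5.833333… h = 1.75 kWh
desktop computer: Runtime = 1.5 h/day × 14 days = 21 h
desktop computer: 0.31 kW × 21 h = 6.51 kWh
electric blanket: Runtime = 45 min × 30 = 1350 min = 22.5 h
electric blanket: 0.17 kW × 22.5 h = 3.825 kWh
dehumidifier: Runtime = 6 h/day × 7 days = 42 h
dehumidifier: 0.41 kW × 42 h = 17.22 kWh
Total energy = 29.305 kWh
Cost = 29.305 × £0.27 = £7.91

£7.91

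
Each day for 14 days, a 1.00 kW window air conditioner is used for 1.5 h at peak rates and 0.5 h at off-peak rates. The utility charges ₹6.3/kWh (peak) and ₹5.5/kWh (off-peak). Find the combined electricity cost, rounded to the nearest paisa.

₹170.80

Peak energy = 1 kW × 1.5 h × 14 = 21 kWh
Off-peak energy = 1 kW × 0.5 h × 14 = 7 kWh
Cost = 21 × ₹6.3 + 7 × ₹5.5 = ₹132.3 + ₹38.5 = ₹170.80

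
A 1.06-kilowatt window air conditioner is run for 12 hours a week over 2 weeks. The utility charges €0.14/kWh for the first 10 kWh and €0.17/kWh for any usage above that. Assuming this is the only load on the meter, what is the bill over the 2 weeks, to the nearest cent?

Runtime = 12 h/week × 2 weeks = 24 h
Energy = 1.06 kW × 24 h = 25.44 kWh
Tier 1 (0–10 kWh): 10 × €0.14 = €1.4
Above 10 kWh: 15.44 × €0.17 = €2.6248
Bill = €4.02

€4.02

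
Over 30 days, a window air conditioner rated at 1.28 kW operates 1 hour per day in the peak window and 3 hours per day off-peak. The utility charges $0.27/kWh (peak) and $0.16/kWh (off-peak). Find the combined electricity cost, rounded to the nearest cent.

$28.80

Peak energy = 1.28 kW × 1 h × 30 = 38.4 kWh
Off-peak energy = 1.28 kW × 3 h × 30 = 115.2 kWh
Cost = 38.4 × $0.27 + 115.2 × $0.16 = $10.368 + $18.432 = $28.80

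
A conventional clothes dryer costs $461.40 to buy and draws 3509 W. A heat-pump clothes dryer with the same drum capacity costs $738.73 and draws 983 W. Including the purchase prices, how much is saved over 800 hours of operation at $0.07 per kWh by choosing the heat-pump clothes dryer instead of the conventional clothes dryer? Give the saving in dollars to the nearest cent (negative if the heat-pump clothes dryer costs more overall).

-$135.87

conventional clothes dryer: $461.40 + (3509/1000) kW × 800 h × $0.07 = $461.40 + $196.504 = $657.904
heat-pump clothes dryer: $738.73 + (983/1000) kW × 800 h × $0.07 = $738.73 + $55.048 = $793.778
Saving = $657.904 − $793.778 = −$135.874 → -$135.87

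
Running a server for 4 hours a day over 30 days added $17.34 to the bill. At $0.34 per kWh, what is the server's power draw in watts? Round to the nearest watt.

Energy = $17.34 ÷ $0.34/kWh = 51 kWh
Runtime = 4 h/day × 30 days = 120 h
Power = 51 kWh ÷ 120 h = 0.425 kW = 425 W

425 W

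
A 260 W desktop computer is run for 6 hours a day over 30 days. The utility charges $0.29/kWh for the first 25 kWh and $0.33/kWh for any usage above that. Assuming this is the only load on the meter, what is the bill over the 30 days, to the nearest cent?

Runtime = 6 h/day × 30 days = 180 h
Energy = 0.26 kW × 180 h = 46.8 kWh
Tier 1 (0–25 kWh): 25 × $0.29 = $7.25
Above 25 kWh: 21.8 × $0.33 = $7.194
Bill = $14.44

$14.44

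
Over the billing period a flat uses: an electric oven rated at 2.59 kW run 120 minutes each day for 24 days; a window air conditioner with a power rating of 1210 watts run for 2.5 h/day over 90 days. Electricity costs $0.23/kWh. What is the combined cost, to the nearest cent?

electric oven: Runtime = 120 min × 24 = 2880 min = 48 h
electric oven: 2.59 kW × 48 h = 124.32 kWh
window air conditioner: Runtime = 2.5 h/day × 90 days = 225 h
window air conditioner: 1.21 kW × 225 h = 272.25 kWh
Total energy = 396.57 kWh
Cost = 396.57 × $0.23 = $91.21

$91.21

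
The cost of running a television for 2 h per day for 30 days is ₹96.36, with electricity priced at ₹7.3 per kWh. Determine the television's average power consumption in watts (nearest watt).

220 W

Energy = ₹96.36 ÷ ₹7.3/kWh = 13.2 kWh
Runtime = 2 h/day × 30 days = 60 h
Power = 13.2 kWh ÷ 60 h = 0.22 kW = 220 W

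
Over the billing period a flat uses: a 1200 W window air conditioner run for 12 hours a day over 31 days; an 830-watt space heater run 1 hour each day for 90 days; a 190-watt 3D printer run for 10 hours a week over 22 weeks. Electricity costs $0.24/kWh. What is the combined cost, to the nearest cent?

$135.10

window air conditioner: Runtime = 12 h/day × 31 days = 372 h
window air conditioner: 1.2 kW × 372 h = 446.4 kWh
space heater: Runtime = 1 h/day × 90 days = 90 h
space heater: 0.83 kW × 90 h = 74.7 kWh
3D printer: Runtime = 10 h/week × 22 weeks = 220 h
3D printer: 0.19 kW × 220 h = 41.8 kWh
Total energy = 562.9 kWh
Cost = 562.9 × $0.24 = $135.10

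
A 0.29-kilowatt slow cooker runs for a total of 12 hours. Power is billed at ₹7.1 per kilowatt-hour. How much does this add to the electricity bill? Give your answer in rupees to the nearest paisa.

Energy = 0.29 kW × 12 h = 3.48 kWh
Cost = 3.48 kWh × ₹7.1/kWh = ₹24.71

₹24.71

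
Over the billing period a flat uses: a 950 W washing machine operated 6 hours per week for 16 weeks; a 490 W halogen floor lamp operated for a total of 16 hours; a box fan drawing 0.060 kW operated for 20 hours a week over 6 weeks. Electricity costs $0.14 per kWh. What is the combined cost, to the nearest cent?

$14.87

washing machine: Runtime = 6 h/week × 16 weeks = 96 h
washing machine: 0.95 kW × 96 h = 91.2 kWh
halogen floor lamp: 0.49 kW × 16 h = 7.84 kWh
box fan: Runtime = 20 h/week × 6 weeks = 120 h
box fan: 0.06 kW × 120 h = 7.2 kWh
Total energy = 106.24 kWh
Cost = 106.24 × $0.14 = $14.87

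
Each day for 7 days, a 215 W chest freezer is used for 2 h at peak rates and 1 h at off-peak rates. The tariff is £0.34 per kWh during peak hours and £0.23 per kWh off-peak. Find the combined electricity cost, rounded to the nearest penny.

£1.37

Peak energy = 0.215 kW × 2 h × 7 = 3.01 kWh
Off-peak energy = 0.215 kW × 1 h × 7 = 1.505 kWh
Cost = 3.01 × £0.34 + 1.505 × £0.23 = £1.0234 + £0.34615 = £1.37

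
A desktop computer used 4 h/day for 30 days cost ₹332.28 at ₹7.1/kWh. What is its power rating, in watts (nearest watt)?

390 W

Energy = ₹332.28 ÷ ₹7.1/kWh = 46.8 kWh
Runtime = 4 h/day × 30 days = 120 h
Power = 46.8 kWh ÷ 120 h = 0.39 kW = 390 W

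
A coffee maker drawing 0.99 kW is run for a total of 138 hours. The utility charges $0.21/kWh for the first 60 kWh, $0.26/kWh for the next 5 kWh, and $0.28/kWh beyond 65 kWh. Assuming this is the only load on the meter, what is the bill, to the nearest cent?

Energy = 0.99 kW × 138 h = 136.62 kWh
Tier 1 (0–60 kWh): 60 × $0.21 = $12.6
Tier 2 (60–65 kWh): 5 × $0.26 = $1.3
Above 65 kWh: 71.62 × $0.28 = $20.0536
Bill = $33.95

$33.95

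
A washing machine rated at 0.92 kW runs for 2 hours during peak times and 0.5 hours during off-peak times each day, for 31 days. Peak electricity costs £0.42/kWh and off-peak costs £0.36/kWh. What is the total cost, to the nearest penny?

£29.09

Peak energy = 0.92 kW × 2 h × 31 = 57.04 kWh
Off-peak energy = 0.92 kW × 0.5 h × 31 = 14.26 kWh
Cost = 57.04 × £0.42 + 14.26 × £0.36 = £23.9568 + £5.1336 = £29.09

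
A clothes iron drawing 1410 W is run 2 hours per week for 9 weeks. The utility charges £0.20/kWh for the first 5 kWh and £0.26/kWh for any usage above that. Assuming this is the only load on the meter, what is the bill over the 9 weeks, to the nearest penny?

£6.30

Runtime = 2 h/week × 9 weeks = 18 h
Energy = 1.41 kW × 18 h = 25.38 kWh
Tier 1 (0–5 kWh): 5 × £0.20 = £1
Above 5 kWh: 20.38 × £0.26 = £5.2988
Bill = £6.30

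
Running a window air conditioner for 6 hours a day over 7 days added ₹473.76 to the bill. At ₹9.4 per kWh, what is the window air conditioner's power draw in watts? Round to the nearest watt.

1200 W

Energy = ₹473.76 ÷ ₹9.4/kWh = 50.4 kWh
Runtime = 6 h/day × 7 days = 42 h
Power = 50.4 kWh ÷ 42 h = 1.2 kW = 1200 W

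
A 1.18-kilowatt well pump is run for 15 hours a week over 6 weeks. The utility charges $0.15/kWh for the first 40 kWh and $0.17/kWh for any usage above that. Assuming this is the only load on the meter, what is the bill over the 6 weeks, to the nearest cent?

$17.25

Runtime = 15 h/week × 6 weeks = 90 h
Energy = 1.18 kW × 90 h = 106.2 kWh
Tier 1 (0–40 kWh): 40 × $0.15 = $6
Above 40 kWh: 66.2 × $0.17 = $11.254
Bill = $17.25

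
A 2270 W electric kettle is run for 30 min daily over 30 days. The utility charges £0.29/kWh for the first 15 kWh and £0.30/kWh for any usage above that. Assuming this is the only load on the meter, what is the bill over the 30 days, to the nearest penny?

Runtime = 30 min × 30 = 900 min = 15 h
Energy = 2.27 kW × 15 h = 34.05 kWh
Tier 1 (0–15 kWh): 15 × £0.29 = £4.35
Above 15 kWh: 19.05 × £0.30 = £5.715
Bill = £10.07

£10.07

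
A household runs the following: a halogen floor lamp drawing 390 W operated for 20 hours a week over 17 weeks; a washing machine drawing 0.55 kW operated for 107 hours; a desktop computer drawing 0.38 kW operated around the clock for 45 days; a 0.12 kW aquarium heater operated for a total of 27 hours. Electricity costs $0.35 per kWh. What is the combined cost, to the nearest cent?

$211.78

halogen floor lamp: Runtime = 20 h/week × 17 weeks = 340 h
halogen floor lamp: 0.39 kW × 340 h = 132.6 kWh
washing machine: 0.55 kW × 107 h = 58.85 kWh
desktop computer: Runtime = 24 h × 45 = 1080 h
desktop computer: 0.38 kW × 1080 h = 410.4 kWh
aquarium heater: 0.12 kW × 27 h = 3.24 kWh
Total energy = 605.09 kWh
Cost = 605.09 × $0.35 = $211.78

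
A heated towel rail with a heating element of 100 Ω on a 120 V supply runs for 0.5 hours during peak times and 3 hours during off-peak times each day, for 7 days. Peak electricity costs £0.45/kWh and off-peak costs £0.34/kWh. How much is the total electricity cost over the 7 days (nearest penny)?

£1.25

Power = V²/R = 120²/100 = 144 W = 0.144 kW
Peak energy = 0.144 kW × 0.5 h × 7 = 0.504 kWh
Off-peak energy = 0.144 kW × 3 h × 7 = 3.024 kWh
Cost = 0.504 × £0.45 + 3.024 × £0.34 = £0.2268 + £1.02816 = £1.25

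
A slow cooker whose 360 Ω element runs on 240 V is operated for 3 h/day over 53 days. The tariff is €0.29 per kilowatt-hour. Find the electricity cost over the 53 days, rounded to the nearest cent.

€7.38

Power = V²/R = 240²/360 = 160 W = 0.16 kW
Runtime = 3 h/day × 53 days = 159 h
Energy = 0.16 kW × 159 h = 25.44 kWh
Cost = 25.44 kWh × €0.29/kWh = €7.38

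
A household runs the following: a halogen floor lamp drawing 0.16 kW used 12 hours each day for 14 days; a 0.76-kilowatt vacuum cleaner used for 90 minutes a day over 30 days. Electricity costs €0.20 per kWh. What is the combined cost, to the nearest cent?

halogen floor lamp: Runtime = 12 h/day × 14 days = 168 h
halogen floor lamp: 0.16 kW × 168 h = 26.88 kWh
vacuum cleaner: Runtime = 90 min × 30 = 2700 min = 45 h
vacuum cleaner: 0.76 kW × 45 h = 34.2 kWh
Total energy = 61.08 kWh
Cost = 61.08 × €0.20 = €12.22

€12.22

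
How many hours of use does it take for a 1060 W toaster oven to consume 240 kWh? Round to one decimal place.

Hours = 240 kWh ÷ 1.06 kW = 226.4 h

226.4 h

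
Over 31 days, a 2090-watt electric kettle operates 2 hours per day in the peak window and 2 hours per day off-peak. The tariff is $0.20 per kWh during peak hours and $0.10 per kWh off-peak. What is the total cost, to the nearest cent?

$38.87

Peak energy = 2.09 kW × 2 h × 31 = 129.58 kWh
Off-peak energy = 2.09 kW × 2 h × 31 = 129.58 kWh
Cost = 129.58 × $0.20 + 129.58 × $0.10 = $25.916 + $12.958 = $38.87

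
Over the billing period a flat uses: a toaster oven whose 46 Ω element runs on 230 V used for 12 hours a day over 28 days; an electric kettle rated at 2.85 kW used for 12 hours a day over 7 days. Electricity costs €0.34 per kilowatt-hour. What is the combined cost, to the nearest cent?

toaster oven: Power = V²/R = 230²/46 = 1150 W = 1.15 kW
toaster oven: Runtime = 12 h/day × 28 days = 336 h
toaster oven: 1.15 kW × 336 h = 386.4 kWh
electric kettle: Runtime = 12 h/day × 7 days = 84 h
electric kettle: 2.85 kW × 84 h = 239.4 kWh
Total energy = 625.8 kWh
Cost = 625.8 × €0.34 = €212.77

€212.77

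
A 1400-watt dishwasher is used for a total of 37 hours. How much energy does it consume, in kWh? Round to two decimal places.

51.80 kWh

Energy = 1.4 kW × 37 h = 51.8 kWh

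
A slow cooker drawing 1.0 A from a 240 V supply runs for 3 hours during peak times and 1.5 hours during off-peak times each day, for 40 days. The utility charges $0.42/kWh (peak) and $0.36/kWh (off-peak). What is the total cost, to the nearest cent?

Power = 1.0 A × 240 V = 240 W = 0.24 kW
Peak energy = 0.24 kW × 3 h × 40 = 28.8 kWh
Off-peak energy = 0.24 kW × 1.5 h × 40 = 14.4 kWh
Cost = 28.8 × $0.42 + 14.4 × $0.36 = $12.096 + $5.184 = $17.28

$17.28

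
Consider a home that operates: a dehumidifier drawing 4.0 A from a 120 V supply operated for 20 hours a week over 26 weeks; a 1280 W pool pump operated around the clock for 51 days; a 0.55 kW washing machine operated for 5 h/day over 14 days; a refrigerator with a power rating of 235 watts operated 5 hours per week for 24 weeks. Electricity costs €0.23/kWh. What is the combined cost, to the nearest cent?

dehumidifier: Power = 4.0 A × 120 V = 480 W = 0.48 kW
dehumidifier: Runtime = 20 h/week × 26 weeks = 520 h
dehumidifier: 0.48 kW × 520 h = 249.6 kWh
pool pump: Runtime = 24 h × 51 = 1224 h
pool pump: 1.28 kW × 1224 h = 1566.72 kWh
washing machine: Runtime = 5 h/day × 14 days = 70 h
washing machine: 0.55 kW × 70 h = 38.5 kWh
refrigerator: Runtime = 5 h/week × 24 weeks = 120 h
refrigerator: 0.235 kW × 120 h = 28.2 kWh
Total energy = 1883.02 kWh
Cost = 1883.02 × €0.23 = €433.09

€433.09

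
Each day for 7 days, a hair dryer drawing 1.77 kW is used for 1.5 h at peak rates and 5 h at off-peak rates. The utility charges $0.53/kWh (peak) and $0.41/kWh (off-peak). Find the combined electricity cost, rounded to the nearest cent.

$35.25

Peak energy = 1.77 kW × 1.5 h × 7 = 18.585 kWh
Off-peak energy = 1.77 kW × 5 h × 7 = 61.95 kWh
Cost = 18.585 × $0.53 + 61.95 × $0.41 = $9.85005 + $25.3995 = $35.25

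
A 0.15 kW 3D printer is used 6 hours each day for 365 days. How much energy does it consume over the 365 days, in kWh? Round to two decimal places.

328.50 kWh

Runtime = 6 h/day × 365 days = 2190 h
Energy = 0.15 kW × 2190 h = 328.5 kWh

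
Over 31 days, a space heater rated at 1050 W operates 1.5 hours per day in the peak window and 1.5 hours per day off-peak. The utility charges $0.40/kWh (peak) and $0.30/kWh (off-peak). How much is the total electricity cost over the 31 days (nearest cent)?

Peak energy = 1.05 kW × 1.5 h × 31 = 48.825 kWh
Off-peak energy = 1.05 kW × 1.5 h × 31 = 48.825 kWh
Cost = 48.825 × $0.40 + 48.825 × $0.30 = $19.53 + $14.6475 = $34.18

$34.18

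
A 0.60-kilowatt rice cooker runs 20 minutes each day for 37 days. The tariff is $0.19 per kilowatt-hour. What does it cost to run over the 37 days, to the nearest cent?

Runtime = 20 min × 37 = 740 min = 12.333333… h
Energy = 0.6 kW × 12.333333… h = 7.4 kWh
Cost = 7.4 kWh × $0.19/kWh = $1.41

$1.41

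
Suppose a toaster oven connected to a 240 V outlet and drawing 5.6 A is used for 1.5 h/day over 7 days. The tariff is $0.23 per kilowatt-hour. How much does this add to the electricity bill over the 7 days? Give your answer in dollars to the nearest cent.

$3.25

Power = 5.6 A × 240 V = 1344 W = 1.344 kW
Runtime = 1.5 h/day × 7 days = 10.5 h
Energy = 1.344 kW × 10.5 h = 14.112 kWh
Cost = 14.112 kWh × $0.23/kWh = $3.25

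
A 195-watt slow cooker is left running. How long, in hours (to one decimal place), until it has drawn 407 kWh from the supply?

2087.2 h

Hours = 407 kWh ÷ 0.195 kW = 2087.2 h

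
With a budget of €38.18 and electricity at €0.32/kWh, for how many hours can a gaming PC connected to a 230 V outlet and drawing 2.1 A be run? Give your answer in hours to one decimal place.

247.0 h

Power = 2.1 A × 230 V = 483 W = 0.483 kW
Energy available = €38.18 ÷ €0.32/kWh = 119.3125 kWh
Hours = 119.3125 kWh ÷ 0.483 kW = 247.0 h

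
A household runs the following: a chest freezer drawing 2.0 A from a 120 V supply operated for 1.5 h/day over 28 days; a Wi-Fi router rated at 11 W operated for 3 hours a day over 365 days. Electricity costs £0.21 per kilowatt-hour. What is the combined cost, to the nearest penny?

chest freezer: Power = 2.0 A × 120 V = 240 W = 0.24 kW
chest freezer: Runtime = 1.5 h/day × 28 days = 42 h
chest freezer: 0.24 kW × 42 h = 10.08 kWh
Wi-Fi router: Runtime = 3 h/day × 365 days = 1095 h
Wi-Fi router: 0.011 kW × 1095 h = 12.045 kWh
Total energy = 22.125 kWh
Cost = 22.125 × £0.21 = £4.65

£4.65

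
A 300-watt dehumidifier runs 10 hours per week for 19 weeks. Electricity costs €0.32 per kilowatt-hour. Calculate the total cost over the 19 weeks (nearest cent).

Runtime = 10 h/week × 19 weeks = 190 h
Energy = 0.3 kW × 190 h = 57 kWh
Cost = 57 kWh × €0.32/kWh = €18.24

€18.24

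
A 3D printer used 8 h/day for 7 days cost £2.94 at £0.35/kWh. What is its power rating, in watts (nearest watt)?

150 W

Energy = £2.94 ÷ £0.35/kWh = 8.4 kWh
Runtime = 8 h/day × 7 days = 56 h
Power = 8.4 kWh ÷ 56 h = 0.15 kW = 150 W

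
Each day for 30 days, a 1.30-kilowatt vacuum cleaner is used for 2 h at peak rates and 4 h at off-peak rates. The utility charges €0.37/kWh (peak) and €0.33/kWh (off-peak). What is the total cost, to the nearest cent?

€80.34

Peak energy = 1.3 kW × 2 h × 30 = 78 kWh
Off-peak energy = 1.3 kW × 4 h × 30 = 156 kWh
Cost = 78 × €0.37 + 156 × €0.33 = €28.86 + €51.48 = €80.34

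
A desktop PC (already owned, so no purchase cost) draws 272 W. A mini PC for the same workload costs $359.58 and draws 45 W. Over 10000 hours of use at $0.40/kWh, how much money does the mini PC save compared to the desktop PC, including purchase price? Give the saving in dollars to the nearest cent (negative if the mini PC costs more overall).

desktop PC: $0.00 + (272/1000) kW × 10000 h × $0.40 = $0.00 + $1088 = $1088
mini PC: $359.58 + (45/1000) kW × 10000 h × $0.40 = $359.58 + $180 = $539.58
Saving = $1088 − $539.58 = $548.42

$548.42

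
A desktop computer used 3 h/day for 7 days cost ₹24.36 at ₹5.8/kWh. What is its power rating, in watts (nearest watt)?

200 W

Energy = ₹24.36 ÷ ₹5.8/kWh = 4.2 kWh
Runtime = 3 h/day × 7 days = 21 h
Power = 4.2 kWh ÷ 21 h = 0.2 kW = 200 W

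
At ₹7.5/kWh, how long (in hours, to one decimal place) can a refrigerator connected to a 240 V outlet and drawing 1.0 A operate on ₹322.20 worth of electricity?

179.0 h

Power = 1.0 A × 240 V = 240 W = 0.24 kW
Energy available = ₹322.20 ÷ ₹7.5/kWh = 42.96 kWh
Hours = 42.96 kWh ÷ 0.24 kW = 179.0 h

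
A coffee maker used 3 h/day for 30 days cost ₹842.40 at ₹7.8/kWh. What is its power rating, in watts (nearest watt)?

1200 W

Energy = ₹842.40 ÷ ₹7.8/kWh = 108 kWh
Runtime = 3 h/day × 30 days = 90 h
Power = 108 kWh ÷ 90 h = 1.2 kW = 1200 W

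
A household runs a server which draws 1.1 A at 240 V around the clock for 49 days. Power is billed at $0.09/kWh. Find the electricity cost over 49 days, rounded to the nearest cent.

$27.94

Power = 1.1 A × 240 V = 264 W = 0.264 kW
Runtime = 24 h × 49 = 1176 h
Energy = 0.264 kW × 1176 h = 310.464 kWh
Cost = 310.464 kWh × $0.09/kWh = $27.94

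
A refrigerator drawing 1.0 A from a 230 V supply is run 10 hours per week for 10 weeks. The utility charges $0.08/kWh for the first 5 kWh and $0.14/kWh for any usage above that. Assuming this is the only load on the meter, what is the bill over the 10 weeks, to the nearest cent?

Power = 1.0 A × 230 V = 230 W = 0.23 kW
Runtime = 10 h/week × 10 weeks = 100 h
Energy = 0.23 kW × 100 h = 23 kWh
Tier 1 (0–5 kWh): 5 × $0.08 = $0.4
Above 5 kWh: 18 × $0.14 = $2.52
Bill = $2.92

$2.92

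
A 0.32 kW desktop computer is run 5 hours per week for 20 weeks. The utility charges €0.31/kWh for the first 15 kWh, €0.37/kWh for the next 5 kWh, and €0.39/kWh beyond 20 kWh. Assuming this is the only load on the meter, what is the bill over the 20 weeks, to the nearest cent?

Runtime = 5 h/week × 20 weeks = 100 h
Energy = 0.32 kW × 100 h = 32 kWh
Tier 1 (0–15 kWh): 15 × €0.31 = €4.65
Tier 2 (15–20 kWh): 5 × €0.37 = €1.85
Above 20 kWh: 12 × €0.39 = €4.68
Bill = €11.18

€11.18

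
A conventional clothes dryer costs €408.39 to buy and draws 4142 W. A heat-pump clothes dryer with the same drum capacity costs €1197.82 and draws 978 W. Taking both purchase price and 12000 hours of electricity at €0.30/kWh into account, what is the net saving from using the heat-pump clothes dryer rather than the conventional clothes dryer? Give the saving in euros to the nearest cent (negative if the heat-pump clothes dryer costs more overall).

conventional clothes dryer: €408.39 + (4142/1000) kW × 12000 h × €0.30 = €408.39 + €14911.2 = €15319.59
heat-pump clothes dryer: €1197.82 + (978/1000) kW × 12000 h × €0.30 = €1197.82 + €3520.8 = €4718.62
Saving = €15319.59 − €4718.62 = €10600.97

€10600.97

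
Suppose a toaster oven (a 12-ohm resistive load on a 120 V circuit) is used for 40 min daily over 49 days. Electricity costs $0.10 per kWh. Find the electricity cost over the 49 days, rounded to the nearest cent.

$3.92

Power = V²/R = 120²/12 = 1200 W = 1.2 kW
Runtime = 40 min × 49 = 1960 min = 32.666666… h
Energy = 1.2 kW × 32.666666… h = 39.2 kWh
Cost = 39.2 kWh × $0.10/kWh = $3.92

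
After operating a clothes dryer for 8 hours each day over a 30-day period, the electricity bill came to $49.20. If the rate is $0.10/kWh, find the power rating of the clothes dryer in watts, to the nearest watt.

2050 W

Energy = $49.20 ÷ $0.10/kWh = 492 kWh
Runtime = 8 h/day × 30 days = 240 h
Power = 492 kWh ÷ 240 h = 2.05 kW = 2050 W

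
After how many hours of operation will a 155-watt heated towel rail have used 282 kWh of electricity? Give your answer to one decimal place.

Hours = 282 kWh ÷ 0.155 kW = 1819.4 h

1819.4 h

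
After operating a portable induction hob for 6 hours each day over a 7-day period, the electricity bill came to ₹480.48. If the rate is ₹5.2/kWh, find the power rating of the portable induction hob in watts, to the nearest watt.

2200 W

Energy = ₹480.48 ÷ ₹5.2/kWh = 92.4 kWh
Runtime = 6 h/day × 7 days = 42 h
Power = 92.4 kWh ÷ 42 h = 2.2 kW = 2200 W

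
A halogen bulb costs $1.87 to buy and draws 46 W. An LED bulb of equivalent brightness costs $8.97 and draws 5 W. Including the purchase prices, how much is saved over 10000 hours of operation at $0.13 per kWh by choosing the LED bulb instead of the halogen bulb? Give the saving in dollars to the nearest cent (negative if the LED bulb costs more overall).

halogen bulb: $1.87 + (46/1000) kW × 10000 h × $0.13 = $1.87 + $59.8 = $61.67
LED bulb: $8.97 + (5/1000) kW × 10000 h × $0.13 = $8.97 + $6.5 = $15.47
Saving = $61.67 − $15.47 = $46.2

$46.20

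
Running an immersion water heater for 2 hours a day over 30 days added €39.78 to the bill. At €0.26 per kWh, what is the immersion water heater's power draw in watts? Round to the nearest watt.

2550 W

Energy = €39.78 ÷ €0.26/kWh = 153 kWh
Runtime = 2 h/day × 30 days = 60 h
Power = 153 kWh ÷ 60 h = 2.55 kW = 2550 W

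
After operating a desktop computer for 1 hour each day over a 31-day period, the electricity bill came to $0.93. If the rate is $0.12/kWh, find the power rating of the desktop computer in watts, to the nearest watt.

Energy = $0.93 ÷ $0.12/kWh = 7.75 kWh
Runtime = 1 h/day × 31 days = 31 h
Power = 7.75 kWh ÷ 31 h = 0.25 kW = 250 W

250 W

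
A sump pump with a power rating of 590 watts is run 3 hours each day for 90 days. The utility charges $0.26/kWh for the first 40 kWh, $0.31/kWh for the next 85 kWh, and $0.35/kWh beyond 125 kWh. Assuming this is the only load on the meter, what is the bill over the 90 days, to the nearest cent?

Runtime = 3 h/day × 90 days = 270 h
Energy = 0.59 kW × 270 h = 159.3 kWh
Tier 1 (0–40 kWh): 40 × $0.26 = $10.4
Tier 2 (40–125 kWh): 85 × $0.31 = $26.35
Above 125 kWh: 34.3 × $0.35 = $12.005
Bill = $48.76

$48.76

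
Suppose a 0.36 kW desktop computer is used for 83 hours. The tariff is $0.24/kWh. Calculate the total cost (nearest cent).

$7.17

Energy = 0.36 kW × 83 h = 29.88 kWh
Cost = 29.88 kWh × $0.24/kWh = $7.17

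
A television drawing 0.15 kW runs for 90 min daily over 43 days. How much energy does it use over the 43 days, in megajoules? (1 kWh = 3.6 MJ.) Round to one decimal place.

34.8 MJ

Runtime = 90 min × 43 = 3870 min = 64.5 h
Energy = 0.15 kW × 64.5 h = 9.675 kWh
= 9.675 × 3.6 MJ = 34.8 MJ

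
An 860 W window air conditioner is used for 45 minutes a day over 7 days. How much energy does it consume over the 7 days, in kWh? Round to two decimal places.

4.52 kWh

Runtime = 45 min × 7 = 315 min = 5.25 h
Energy = 0.86 kW × 5.25 h = 4.515 kWh ≈ 4.52 kWh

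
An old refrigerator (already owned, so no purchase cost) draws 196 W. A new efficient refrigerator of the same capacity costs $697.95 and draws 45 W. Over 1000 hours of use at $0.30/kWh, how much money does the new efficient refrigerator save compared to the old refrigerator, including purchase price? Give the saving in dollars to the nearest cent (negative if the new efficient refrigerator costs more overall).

-$652.65

old refrigerator: $0.00 + (196/1000) kW × 1000 h × $0.30 = $0.00 + $58.8 = $58.8
new efficient refrigerator: $697.95 + (45/1000) kW × 1000 h × $0.30 = $697.95 + $13.5 = $711.45
Saving = $58.8 − $711.45 = −$652.65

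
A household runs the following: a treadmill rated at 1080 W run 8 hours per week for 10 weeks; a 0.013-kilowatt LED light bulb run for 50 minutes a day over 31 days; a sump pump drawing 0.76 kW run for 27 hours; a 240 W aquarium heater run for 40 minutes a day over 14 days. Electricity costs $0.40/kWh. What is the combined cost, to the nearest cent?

treadmill: Runtime = 8 h/week × 10 weeks = 80 h
treadmill: 1.08 kW × 80 h = 86.4 kWh
LED light bulb: Runtime = 50 min × 31 = 1550 min = 25.833333… h
LED light bulb: 0.013 kW × 25.833333… h = 0.335833… kWh
sump pump: 0.76 kW × 27 h = 20.52 kWh
aquarium heater: Runtime = 40 min × 14 = 560 min = 9.333333… h
aquarium heater: 0.24 kW × 9.333333… h = 2.24 kWh
Total energy = 109.495833… kWh
Cost = 109.495833… × $0.40 = $43.80

$43.80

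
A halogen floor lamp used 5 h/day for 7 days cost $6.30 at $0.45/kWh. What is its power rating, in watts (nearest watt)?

400 W

Energy = $6.30 ÷ $0.45/kWh = 14 kWh
Runtime = 5 h/day × 7 days = 35 h
Power = 14 kWh ÷ 35 h = 0.4 kW = 400 W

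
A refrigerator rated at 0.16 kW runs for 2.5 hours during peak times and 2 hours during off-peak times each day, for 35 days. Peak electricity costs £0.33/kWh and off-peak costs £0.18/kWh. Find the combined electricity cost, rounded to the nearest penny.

Peak energy = 0.16 kW × 2.5 h × 35 = 14 kWh
Off-peak energy = 0.16 kW × 2 h × 35 = 11.2 kWh
Cost = 14 × £0.33 + 11.2 × £0.18 = £4.62 + £2.016 = £6.64

£6.64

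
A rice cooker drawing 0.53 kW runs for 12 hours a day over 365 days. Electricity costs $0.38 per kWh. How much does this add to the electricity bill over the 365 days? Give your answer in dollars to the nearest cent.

$882.13

Runtime = 12 h/day × 365 days = 4380 h
Energy = 0.53 kW × 4380 h = 2321.4 kWh
Cost = 2321.4 kWh × $0.38/kWh = $882.13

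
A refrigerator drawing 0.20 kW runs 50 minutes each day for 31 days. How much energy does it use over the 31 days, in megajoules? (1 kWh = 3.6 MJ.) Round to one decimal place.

Runtime = 50 min × 31 = 1550 min = 25.833333… h
Energy = 0.2 kW × 25.833333… h = 5.166666… kWh
= 5.166666… × 3.6 MJ = 18.6 MJ

18.6 MJ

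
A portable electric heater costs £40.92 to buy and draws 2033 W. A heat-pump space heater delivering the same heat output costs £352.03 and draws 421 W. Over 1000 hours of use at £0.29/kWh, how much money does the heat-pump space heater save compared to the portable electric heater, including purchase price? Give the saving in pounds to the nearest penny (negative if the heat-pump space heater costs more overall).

portable electric heater: £40.92 + (2033/1000) kW × 1000 h × £0.29 = £40.92 + £589.57 = £630.49
heat-pump space heater: £352.03 + (421/1000) kW × 1000 h × £0.29 = £352.03 + £122.09 = £474.12
Saving = £630.49 − £474.12 = £156.37

£156.37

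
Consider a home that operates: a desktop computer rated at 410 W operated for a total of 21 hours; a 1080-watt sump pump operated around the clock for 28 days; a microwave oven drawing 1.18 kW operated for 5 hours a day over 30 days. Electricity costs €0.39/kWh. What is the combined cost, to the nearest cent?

desktop computer: 0.41 kW × 21 h = 8.61 kWh
sump pump: Runtime = 24 h × 28 = 672 h
sump pump: 1.08 kW × 672 h = 725.76 kWh
microwave oven: Runtime = 5 h/day × 30 days = 150 h
microwave oven: 1.18 kW × 150 h = 177 kWh
Total energy = 911.37 kWh
Cost = 911.37 × €0.39 = €355.43

€355.43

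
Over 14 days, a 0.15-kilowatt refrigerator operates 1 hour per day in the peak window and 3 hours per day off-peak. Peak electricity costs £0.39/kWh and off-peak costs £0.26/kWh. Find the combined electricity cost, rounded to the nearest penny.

£2.46

Peak energy = 0.15 kW × 1 h × 14 = 2.1 kWh
Off-peak energy = 0.15 kW × 3 h × 14 = 6.3 kWh
Cost = 2.1 × £0.39 + 6.3 × £0.26 = £0.819 + £1.638 = £2.46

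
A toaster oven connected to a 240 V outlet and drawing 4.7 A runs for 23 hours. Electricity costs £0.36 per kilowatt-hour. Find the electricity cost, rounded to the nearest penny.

£9.34

Power = 4.7 A × 240 V = 1128 W = 1.128 kW
Energy = 1.128 kW × 23 h = 25.944 kWh
Cost = 25.944 kWh × £0.36/kWh = £9.34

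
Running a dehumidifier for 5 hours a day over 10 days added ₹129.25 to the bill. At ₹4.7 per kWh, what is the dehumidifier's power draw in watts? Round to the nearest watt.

Energy = ₹129.25 ÷ ₹4.7/kWh = 27.5 kWh
Runtime = 5 h/day × 10 days = 50 h
Power = 27.5 kWh ÷ 50 h = 0.55 kW = 550 W

550 W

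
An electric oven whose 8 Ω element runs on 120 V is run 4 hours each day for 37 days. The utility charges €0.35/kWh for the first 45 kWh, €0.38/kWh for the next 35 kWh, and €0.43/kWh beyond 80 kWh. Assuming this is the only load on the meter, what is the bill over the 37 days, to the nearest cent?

Power = V²/R = 120²/8 = 1800 W = 1.8 kW
Runtime = 4 h/day × 37 days = 148 h
Energy = 1.8 kW × 148 h = 266.4 kWh
Tier 1 (0–45 kWh): 45 × €0.35 = €15.75
Tier 2 (45–80 kWh): 35 × €0.38 = €13.3
Above 80 kWh: 186.4 × €0.43 = €80.152
Bill = €109.20

€109.20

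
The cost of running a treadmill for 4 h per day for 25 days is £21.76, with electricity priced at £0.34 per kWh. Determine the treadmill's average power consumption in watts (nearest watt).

640 W

Energy = £21.76 ÷ £0.34/kWh = 64 kWh
Runtime = 4 h/day × 25 days = 100 h
Power = 64 kWh ÷ 100 h = 0.64 kW = 640 W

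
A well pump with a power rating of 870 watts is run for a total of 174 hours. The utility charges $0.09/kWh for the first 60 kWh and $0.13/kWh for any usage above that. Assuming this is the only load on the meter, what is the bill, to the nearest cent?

$17.28

Energy = 0.87 kW × 174 h = 151.38 kWh
Tier 1 (0–60 kWh): 60 × $0.09 = $5.4
Above 60 kWh: 91.38 × $0.13 = $11.8794
Bill = $17.28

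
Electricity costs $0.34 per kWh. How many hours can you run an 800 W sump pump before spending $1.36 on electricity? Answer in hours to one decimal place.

5.0 h

Energy available = $1.36 ÷ $0.34/kWh = 4 kWh
Hours = 4 kWh ÷ 0.8 kW = 5.0 h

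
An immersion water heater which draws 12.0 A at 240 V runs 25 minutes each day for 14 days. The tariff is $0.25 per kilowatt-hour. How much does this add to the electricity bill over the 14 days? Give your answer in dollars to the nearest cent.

Power = 12.0 A × 240 V = 2880 W = 2.88 kW
Runtime = 25 min × 14 = 350 min = 5.833333… h
Energy = 2.88 kW × 5.833333… h = 16.8 kWh
Cost = 16.8 kWh × $0.25/kWh = $4.20

$4.20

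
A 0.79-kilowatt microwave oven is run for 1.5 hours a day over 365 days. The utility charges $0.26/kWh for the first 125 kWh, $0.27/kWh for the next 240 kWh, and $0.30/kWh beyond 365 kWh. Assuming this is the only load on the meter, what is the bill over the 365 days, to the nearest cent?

Runtime = 1.5 h/day × 365 days = 547.5 h
Energy = 0.79 kW × 547.5 h = 432.525 kWh
Tier 1 (0–125 kWh): 125 × $0.26 = $32.5
Tier 2 (125–365 kWh): 240 × $0.27 = $64.8
Above 365 kWh: 67.525 × $0.30 = $20.2575
Bill = $117.56

$117.56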